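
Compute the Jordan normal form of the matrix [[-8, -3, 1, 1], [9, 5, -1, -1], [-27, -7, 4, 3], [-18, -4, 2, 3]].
J = [[1, 1, 0, 0], [0, 1, 1, 0], [0, 0, 1, 0], [0, 0, 0, 1]]

The characteristic polynomial is det(xI - A) = (x - 1)^4, so the eigenvalues are 1 (algebraic multiplicity 4).

For λ = 1: rank(A - I) = 2, rank((A - I)^2) = 1, rank((A - I)^3) = 0. The eigenspace has dimension 4 - 2 = 2, so there are 2 Jordan blocks; the rank sequence gives block sizes [3, 1].

Assembling the blocks gives the Jordan form J above.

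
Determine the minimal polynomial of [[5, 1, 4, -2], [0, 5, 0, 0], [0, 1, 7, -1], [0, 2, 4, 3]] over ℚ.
The characteristic polynomial factors as (x - 5)^4. The minimal polynomial is ∏(x - λ)^{k_λ} where k_λ is the size of the largest Jordan block at λ.

For λ = 5: rank(A - 5I) = 2, and the largest Jordan block has size 2 (the smallest k with rank((A - 5I)^k) = rank((A - 5I)^(k+1))).

So m_A(x) = (x - 5)^2.

m_A(x) = (x - 5)^2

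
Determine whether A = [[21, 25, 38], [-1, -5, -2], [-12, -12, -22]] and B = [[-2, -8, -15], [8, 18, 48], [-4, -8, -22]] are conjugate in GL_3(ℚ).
Two matrices over a field are similar if and only if they have the same invariant factors.

Both A and B have characteristic polynomial (x - 2)(x + 4)^2 and minimal polynomial (x - 2)(x + 4)^2. Computing further, both have invariant factors (x - 2)(x + 4)^2. Hence A and B are similar.

Yes.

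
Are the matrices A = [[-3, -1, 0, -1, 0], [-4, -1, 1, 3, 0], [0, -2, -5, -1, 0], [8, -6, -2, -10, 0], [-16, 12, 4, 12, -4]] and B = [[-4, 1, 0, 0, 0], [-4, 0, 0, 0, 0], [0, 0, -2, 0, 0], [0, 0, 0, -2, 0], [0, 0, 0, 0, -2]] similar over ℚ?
trace(A) = -23 but trace(B) = -10. The trace is a similarity invariant, so A and B are not similar.

No.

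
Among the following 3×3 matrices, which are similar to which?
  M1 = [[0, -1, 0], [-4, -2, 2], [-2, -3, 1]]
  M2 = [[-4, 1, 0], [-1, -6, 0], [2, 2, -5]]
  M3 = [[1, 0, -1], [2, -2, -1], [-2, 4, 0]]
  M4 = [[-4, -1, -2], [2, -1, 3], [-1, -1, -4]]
3 classes: {M1, M3}, {M2}, {M4}

Characteristic polynomials: χ_{M1} = x^2(x + 1), χ_{M2} = (x + 5)^3, χ_{M3} = x^2(x + 1), χ_{M4} = (x + 3)^3.

{M1, M3}: invariant factors x^2(x + 1).

{M2}: invariant factors x + 5, (x + 5)^2.

{M4}: invariant factors (x + 3)^3.

Matrices are similar if and only if their invariant-factor lists agree; the partition into similarity classes is {M1, M3}, {M2}, {M4}.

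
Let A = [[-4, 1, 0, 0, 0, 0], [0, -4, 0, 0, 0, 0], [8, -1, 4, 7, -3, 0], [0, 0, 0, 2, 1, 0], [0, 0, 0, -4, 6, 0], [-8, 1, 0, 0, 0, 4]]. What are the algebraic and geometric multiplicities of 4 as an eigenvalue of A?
The characteristic polynomial is (x - 4)^4(x + 4)^2, so the factor x - 4 appears with exponent 4: the algebraic multiplicity is 4.

rank(A - 4I) = 4, so the eigenspace has dimension 6 - 4 = 2: the geometric multiplicity is 2.

Since 2 < 4, A is not diagonalizable.

algebraic multiplicity 4, geometric multiplicity 2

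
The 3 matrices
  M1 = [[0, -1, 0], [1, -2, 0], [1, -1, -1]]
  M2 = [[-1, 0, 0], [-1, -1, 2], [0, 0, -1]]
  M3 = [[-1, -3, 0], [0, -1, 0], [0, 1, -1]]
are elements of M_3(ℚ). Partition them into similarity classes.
1 class: {M1, M2, M3}

Characteristic polynomials: χ_{M1} = (x + 1)^3, χ_{M2} = (x + 1)^3, χ_{M3} = (x + 1)^3.

{M1, M2, M3}: invariant factors x + 1, (x + 1)^2.

Matrices are similar if and only if their invariant-factor lists agree; the partition into similarity classes is {M1, M2, M3}.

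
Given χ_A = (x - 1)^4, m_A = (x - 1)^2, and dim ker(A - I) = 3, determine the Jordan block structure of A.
Jordan blocks: (1, 2), (1, 1), (1, 1)

λ = 1: algebraic multiplicity 4 (exponent in χ_A), largest block size 2 (exponent in m_A), 3 blocks (geometric multiplicity). These force block sizes [2, 1, 1].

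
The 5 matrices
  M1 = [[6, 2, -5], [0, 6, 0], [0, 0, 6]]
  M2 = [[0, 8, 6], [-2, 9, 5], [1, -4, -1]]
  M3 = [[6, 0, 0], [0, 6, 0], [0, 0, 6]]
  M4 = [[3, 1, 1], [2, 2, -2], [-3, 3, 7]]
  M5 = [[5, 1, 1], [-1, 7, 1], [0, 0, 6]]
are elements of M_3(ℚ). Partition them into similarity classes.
4 classes: {M1, M5}, {M2}, {M3}, {M4}

Characteristic polynomials: χ_{M1} = (x - 6)^3, χ_{M2} = (x - 3)^2(x - 2), χ_{M3} = (x - 6)^3, χ_{M4} = (x - 4)^3, χ_{M5} = (x - 6)^3.

{M1, M5}: invariant factors x - 6, (x - 6)^2.

{M2}: invariant factors (x - 3)^2(x - 2).

{M3}: invariant factors x - 6, x - 6, x - 6.

{M4}: invariant factors x - 4, (x - 4)^2.

Matrices are similar if and only if their invariant-factor lists agree; the partition into similarity classes is {M1, M5}, {M2}, {M3}, {M4}.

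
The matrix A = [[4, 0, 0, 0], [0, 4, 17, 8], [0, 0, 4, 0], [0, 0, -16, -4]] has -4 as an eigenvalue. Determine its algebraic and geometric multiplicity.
The characteristic polynomial is (x - 4)^3(x + 4), so the factor x + 4 appears with exponent 1: the algebraic multiplicity is 1.

rank(A + 4I) = 3, so the eigenspace has dimension 4 - 3 = 1: the geometric multiplicity is 1.

algebraic multiplicity 1, geometric multiplicity 1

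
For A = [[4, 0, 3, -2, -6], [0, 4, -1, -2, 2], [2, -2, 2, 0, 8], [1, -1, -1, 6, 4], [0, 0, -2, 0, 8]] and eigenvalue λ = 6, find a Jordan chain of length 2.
We seek v_1 ∈ ker((A - 6I)^2) \ ker(A - 6I), then set v_{i+1} = (A - 6I) v_i.

One such chain is v_1 = [[-1, 1, 1, 0, 1]]^T, v_2 = [[-1, -1, 0, 1, 0]]^T. Check: (A - 6I) v_2 = [[0, 0, 0, 0, 0]]^T = 0.

v_1 = [[-1, 1, 1, 0, 1]]^T, v_2 = [[-1, -1, 0, 1, 0]]^T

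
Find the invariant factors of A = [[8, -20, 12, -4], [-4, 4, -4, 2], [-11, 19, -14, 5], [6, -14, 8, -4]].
The Jordan structure of A has elementary divisors (x + 2)^2, (x + 2), x. Arranging the block sizes at each eigenvalue in decreasing order and taking row products gives the invariant factors.

Invariant factors (smallest first, each dividing the next): x + 2, x(x + 2)^2.

Check: the last factor x(x + 2)^2 is the minimal polynomial, and the product x(x + 2)^3 is the characteristic polynomial.

x + 2, x(x + 2)^2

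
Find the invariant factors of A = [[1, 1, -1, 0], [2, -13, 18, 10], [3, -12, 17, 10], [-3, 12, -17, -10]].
The Jordan structure of A has elementary divisors (x + 5), x^2, x. Arranging the block sizes at each eigenvalue in decreasing order and taking row products gives the invariant factors.

Invariant factors (smallest first, each dividing the next): x, x^2(x + 5).

Check: the last factor x^2(x + 5) is the minimal polynomial, and the product x^3(x + 5) is the characteristic polynomial.

x, x^2(x + 5)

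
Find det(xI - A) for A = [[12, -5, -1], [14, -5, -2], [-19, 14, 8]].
xI - A = [[x - 12, 5, 1], [-14, x + 5, 2], [19, -14, x - 8]].

Expanding det(xI - A) along the first row:
det(xI - A) = + (x - 12)·det([[x + 5, 2], [-14, x - 8]]) - (5)·det([[-14, 2], [19, x - 8]]) + (1)·det([[-14, x + 5], [19, -14]]).

Evaluating gives χ_A(x) = x^3 - 15x^2 + 75x - 125 = (x - 5)^3.

χ_A(x) = (x - 5)^3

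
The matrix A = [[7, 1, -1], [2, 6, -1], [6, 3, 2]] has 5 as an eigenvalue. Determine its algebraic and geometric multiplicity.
algebraic multiplicity 3, geometric multiplicity 2

The characteristic polynomial is (x - 5)^3, so the factor x - 5 appears with exponent 3: the algebraic multiplicity is 3.

rank(A - 5I) = 1, so the eigenspace has dimension 3 - 1 = 2: the geometric multiplicity is 2.

Since 2 < 3, A is not diagonalizable.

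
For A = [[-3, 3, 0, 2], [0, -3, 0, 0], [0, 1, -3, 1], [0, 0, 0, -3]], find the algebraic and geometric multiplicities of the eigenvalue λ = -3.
The characteristic polynomial is (x + 3)^4, so the factor x + 3 appears with exponent 4: the algebraic multiplicity is 4.

rank(A + 3I) = 2, so the eigenspace has dimension 4 - 2 = 2: the geometric multiplicity is 2.

Since 2 < 4, A is not diagonalizable.

algebraic multiplicity 4, geometric multiplicity 2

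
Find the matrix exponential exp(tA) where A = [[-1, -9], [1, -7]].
A has Jordan form J = [[-4, 1], [0, -4]] with A = PJP^{-1}, so e^{tA} = P e^{tJ} P^{-1}.

For a Jordan block J_k(λ), e^{tJ_k(λ)} = e^{λt} · (I + tN + t^2 N^2/2! + ... + t^{k-1} N^{k-1}/(k-1)!) where N is the nilpotent superdiagonal part.

Assembling the blocks and conjugating back gives the entries of e^{tA} as shown above.

e^{tA} = [[(3*t + 1)*e^{-4*t}, -9*t*e^{-4*t}], [t*e^{-4*t}, (1 - 3*t)*e^{-4*t}]]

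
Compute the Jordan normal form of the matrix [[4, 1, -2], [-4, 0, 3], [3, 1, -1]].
The characteristic polynomial is det(xI - A) = (x - 1)^3, so the eigenvalues are 1 (algebraic multiplicity 3).

For λ = 1: rank(A - I) = 2, rank((A - I)^2) = 1, rank((A - I)^3) = 0. The eigenspace has dimension 3 - 2 = 1, so there is 1 Jordan block; the rank sequence gives block sizes [3].

Assembling the blocks gives the Jordan form J above.

J = [[1, 1, 0], [0, 1, 1], [0, 0, 1]]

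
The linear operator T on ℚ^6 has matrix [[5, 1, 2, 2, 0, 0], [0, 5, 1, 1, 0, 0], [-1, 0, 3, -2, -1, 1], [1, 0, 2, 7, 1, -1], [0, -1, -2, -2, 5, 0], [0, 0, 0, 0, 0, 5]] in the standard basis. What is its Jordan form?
J = [[5, 1, 0, 0, 0, 0], [0, 5, 1, 0, 0, 0], [0, 0, 5, 0, 0, 0], [0, 0, 0, 5, 1, 0], [0, 0, 0, 0, 5, 0], [0, 0, 0, 0, 0, 5]]

The characteristic polynomial is det(xI - A) = (x - 5)^6, so the eigenvalues are 5 (algebraic multiplicity 6).

For λ = 5: rank(A - 5I) = 3, rank((A - 5I)^2) = 1, rank((A - 5I)^3) = 0. The eigenspace has dimension 6 - 3 = 3, so there are 3 Jordan blocks; the rank sequence gives block sizes [3, 2, 1].

Assembling the blocks gives the Jordan form J above.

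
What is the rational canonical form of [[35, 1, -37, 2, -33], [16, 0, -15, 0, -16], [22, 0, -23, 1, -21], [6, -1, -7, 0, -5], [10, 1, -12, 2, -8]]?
The invariant factors of A (the non-unit diagonal entries of the Smith normal form of xI - A over ℚ[x]) are (x - 5)(x + 1)(x^3 + x - 5), each dividing the next. The characteristic polynomial is their product, (x - 5)(x + 1)(x^3 + x - 5).

The rational canonical form is the block-diagonal matrix of companion matrices C(f_i):
R = [[0, 0, 0, 0, -25], [1, 0, 0, 0, -15], [0, 1, 0, 0, 9], [0, 0, 1, 0, 4], [0, 0, 0, 1, 4]].

Note the characteristic polynomial does not split into linear factors over ℚ, so A has no Jordan form over ℚ; the rational canonical form exists over any field.

R = [[0, 0, 0, 0, -25], [1, 0, 0, 0, -15], [0, 1, 0, 0, 9], [0, 0, 1, 0, 4], [0, 0, 0, 1, 4]]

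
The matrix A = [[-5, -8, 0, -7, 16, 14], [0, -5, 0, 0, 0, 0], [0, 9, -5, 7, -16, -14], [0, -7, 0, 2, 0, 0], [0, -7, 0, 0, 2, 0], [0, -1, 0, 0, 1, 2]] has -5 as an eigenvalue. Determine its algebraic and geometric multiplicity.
The characteristic polynomial is (x - 2)^3(x + 5)^3, so the factor x + 5 appears with exponent 3: the algebraic multiplicity is 3.

rank(A + 5I) = 4, so the eigenspace has dimension 6 - 4 = 2: the geometric multiplicity is 2.

Since 2 < 3, A is not diagonalizable.

algebraic multiplicity 3, geometric multiplicity 2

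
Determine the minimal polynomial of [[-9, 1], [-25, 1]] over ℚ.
The characteristic polynomial factors as (x + 4)^2. The minimal polynomial is ∏(x - λ)^{k_λ} where k_λ is the size of the largest Jordan block at λ.

For λ = -4: rank(A + 4I) = 1, and the largest Jordan block has size 2 (the smallest k with rank((A + 4I)^k) = rank((A + 4I)^(k+1))).

So m_A(x) = (x + 4)^2.

m_A(x) = (x + 4)^2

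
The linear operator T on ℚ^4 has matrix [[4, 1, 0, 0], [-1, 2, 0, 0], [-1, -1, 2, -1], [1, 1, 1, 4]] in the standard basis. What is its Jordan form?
The characteristic polynomial is det(xI - A) = (x - 3)^4, so the eigenvalues are 3 (algebraic multiplicity 4).

For λ = 3: rank(A - 3I) = 2, rank((A - 3I)^2) = 0. The eigenspace has dimension 4 - 2 = 2, so there are 2 Jordan blocks; the rank sequence gives block sizes [2, 2].

Assembling the blocks gives the Jordan form J above.

J = [[3, 1, 0, 0], [0, 3, 0, 0], [0, 0, 3, 1], [0, 0, 0, 3]]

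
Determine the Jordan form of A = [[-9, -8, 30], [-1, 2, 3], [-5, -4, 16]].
J = [[1, 0, 0], [0, 4, 1], [0, 0, 4]]

The characteristic polynomial is det(xI - A) = (x - 4)^2(x - 1), so the eigenvalues are 1 (algebraic multiplicity 1), 4 (algebraic multiplicity 2).

For λ = 1: algebraic multiplicity 1 gives one 1×1 block.

For λ = 4: rank(A - 4I) = 2, rank((A - 4I)^2) = 1. The eigenspace has dimension 3 - 2 = 1, so there is 1 Jordan block; the rank sequence gives block sizes [2].

Assembling the blocks gives the Jordan form J above.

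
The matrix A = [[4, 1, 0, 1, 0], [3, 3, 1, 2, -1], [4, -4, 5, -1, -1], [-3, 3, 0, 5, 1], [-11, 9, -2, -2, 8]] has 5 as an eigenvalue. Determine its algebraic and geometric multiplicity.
The characteristic polynomial is (x - 5)^5, so the factor x - 5 appears with exponent 5: the algebraic multiplicity is 5.

rank(A - 5I) = 3, so the eigenspace has dimension 5 - 3 = 2: the geometric multiplicity is 2.

Since 2 < 5, A is not diagonalizable.

algebraic multiplicity 5, geometric multiplicity 2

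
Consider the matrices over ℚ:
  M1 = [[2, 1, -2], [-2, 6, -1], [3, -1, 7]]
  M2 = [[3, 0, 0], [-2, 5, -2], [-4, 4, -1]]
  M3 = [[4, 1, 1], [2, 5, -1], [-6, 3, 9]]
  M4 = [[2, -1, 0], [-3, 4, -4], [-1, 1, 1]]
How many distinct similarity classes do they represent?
4 classes: {M1}, {M2}, {M3}, {M4}

Characteristic polynomials: χ_{M1} = (x - 5)^3, χ_{M2} = (x - 3)^2(x - 1), χ_{M3} = (x - 6)^3, χ_{M4} = (x - 3)^2(x - 1).

{M1}: invariant factors (x - 5)^3.

{M2}: invariant factors x - 3, (x - 3)(x - 1).

{M3}: invariant factors x - 6, (x - 6)^2.

{M4}: invariant factors (x - 3)^2(x - 1).

Matrices are similar if and only if their invariant-factor lists agree; the partition into similarity classes is {M1}, {M2}, {M3}, {M4}.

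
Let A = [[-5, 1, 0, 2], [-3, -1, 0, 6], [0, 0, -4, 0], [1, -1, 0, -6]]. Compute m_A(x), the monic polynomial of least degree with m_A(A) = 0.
The characteristic polynomial factors as (x + 4)^4. The minimal polynomial is ∏(x - λ)^{k_λ} where k_λ is the size of the largest Jordan block at λ.

For λ = -4: rank(A + 4I) = 1, and the largest Jordan block has size 2 (the smallest k with rank((A + 4I)^k) = rank((A + 4I)^(k+1))).

So m_A(x) = (x + 4)^2.

m_A(x) = (x + 4)^2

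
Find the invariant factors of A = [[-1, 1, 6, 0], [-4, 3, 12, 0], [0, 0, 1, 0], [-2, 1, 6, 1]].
The Jordan structure of A has elementary divisors (x - 1)^2, (x - 1), (x - 1). Arranging the block sizes at each eigenvalue in decreasing order and taking row products gives the invariant factors.

Invariant factors (smallest first, each dividing the next): x - 1, x - 1, (x - 1)^2.

Check: the last factor (x - 1)^2 is the minimal polynomial, and the product (x - 1)^4 is the characteristic polynomial.

x - 1, x - 1, (x - 1)^2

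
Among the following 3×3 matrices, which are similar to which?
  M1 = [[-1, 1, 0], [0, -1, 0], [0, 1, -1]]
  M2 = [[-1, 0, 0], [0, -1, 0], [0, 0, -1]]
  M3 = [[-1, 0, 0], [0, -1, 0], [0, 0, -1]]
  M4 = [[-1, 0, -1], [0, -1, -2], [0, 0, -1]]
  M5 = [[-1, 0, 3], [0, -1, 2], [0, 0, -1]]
Characteristic polynomials: χ_{M1} = (x + 1)^3, χ_{M2} = (x + 1)^3, χ_{M3} = (x + 1)^3, χ_{M4} = (x + 1)^3, χ_{M5} = (x + 1)^3.

{M1, M4, M5}: invariant factors x + 1, (x + 1)^2.

{M2, M3}: invariant factors x + 1, x + 1, x + 1.

Matrices are similar if and only if their invariant-factor lists agree; the partition into similarity classes is {M1, M4, M5}, {M2, M3}.

2 classes: {M1, M4, M5}, {M2, M3}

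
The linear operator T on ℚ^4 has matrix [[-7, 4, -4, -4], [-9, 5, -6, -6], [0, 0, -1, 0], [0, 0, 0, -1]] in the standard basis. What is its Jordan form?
The characteristic polynomial is det(xI - A) = (x + 1)^4, so the eigenvalues are -1 (algebraic multiplicity 4).

For λ = -1: rank(A + I) = 1, rank((A + I)^2) = 0. The eigenspace has dimension 4 - 1 = 3, so there are 3 Jordan blocks; the rank sequence gives block sizes [2, 1, 1].

Assembling the blocks gives the Jordan form J above.

J = [[-1, 1, 0, 0], [0, -1, 0, 0], [0, 0, -1, 0], [0, 0, 0, -1]]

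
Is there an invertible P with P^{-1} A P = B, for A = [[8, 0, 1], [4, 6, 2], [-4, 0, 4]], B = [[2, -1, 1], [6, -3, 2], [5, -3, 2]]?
trace(A) = 18 but trace(B) = 1. The trace is a similarity invariant, so A and B are not similar.

No.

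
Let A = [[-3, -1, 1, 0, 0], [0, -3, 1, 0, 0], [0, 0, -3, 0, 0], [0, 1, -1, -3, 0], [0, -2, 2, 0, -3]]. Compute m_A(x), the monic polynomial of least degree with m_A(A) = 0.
The characteristic polynomial factors as (x + 3)^5. The minimal polynomial is ∏(x - λ)^{k_λ} where k_λ is the size of the largest Jordan block at λ.

For λ = -3: rank(A + 3I) = 2, and the largest Jordan block has size 3 (the smallest k with rank((A + 3I)^k) = rank((A + 3I)^(k+1))).

So m_A(x) = (x + 3)^3.

m_A(x) = (x + 3)^3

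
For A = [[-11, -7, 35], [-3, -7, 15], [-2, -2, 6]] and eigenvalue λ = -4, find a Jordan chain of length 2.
v_1 = [[6, 3, 2]]^T, v_2 = [[7, 3, 2]]^T

We seek v_1 ∈ ker((A + 4I)^2) \ ker(A + 4I), then set v_{i+1} = (A + 4I) v_i.

One such chain is v_1 = [[6, 3, 2]]^T, v_2 = [[7, 3, 2]]^T. Check: (A + 4I) v_2 = [[0, 0, 0]]^T = 0.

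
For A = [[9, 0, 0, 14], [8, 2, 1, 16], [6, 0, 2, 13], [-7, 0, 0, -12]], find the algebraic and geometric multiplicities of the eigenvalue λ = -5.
The characteristic polynomial is (x - 2)^3(x + 5), so the factor x + 5 appears with exponent 1: the algebraic multiplicity is 1.

rank(A + 5I) = 3, so the eigenspace has dimension 4 - 3 = 1: the geometric multiplicity is 1.

algebraic multiplicity 1, geometric multiplicity 1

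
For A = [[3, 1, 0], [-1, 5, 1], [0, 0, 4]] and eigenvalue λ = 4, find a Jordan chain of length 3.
We seek v_1 ∈ ker((A - 4I)^3) \ ker((A - 4I)^2), then set v_{i+1} = (A - 4I) v_i.

One such chain is v_1 = [[0, 0, 1]]^T, v_2 = [[0, 1, 0]]^T, v_3 = [[1, 1, 0]]^T. Check: (A - 4I) v_3 = [[0, 0, 0]]^T = 0.

v_1 = [[0, 0, 1]]^T, v_2 = [[0, 1, 0]]^T, v_3 = [[1, 1, 0]]^T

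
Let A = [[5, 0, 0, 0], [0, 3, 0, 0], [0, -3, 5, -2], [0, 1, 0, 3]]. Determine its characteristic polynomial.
χ_A(x) = (x - 5)^2(x - 3)^2

xI - A = [[x - 5, 0, 0, 0], [0, x - 3, 0, 0], [0, 3, x - 5, 2], [0, -1, 0, x - 3]].

Expanding det(xI - A) along the first row:
det(xI - A) = + (x - 5)·det([[x - 3, 0, 0], [3, x - 5, 2], [-1, 0, x - 3]]) - (0)·det([[0, 0, 0], [0, x - 5, 2], [0, 0, x - 3]]) + (0)·det([[0, x - 3, 0], [0, 3, 2], [0, -1, x - 3]]) - (0)·det([[0, x - 3, 0], [0, 3, x - 5], [0, -1, 0]]).

Evaluating gives χ_A(x) = x^4 - 16x^3 + 94x^2 - 240x + 225 = (x - 5)^2(x - 3)^2.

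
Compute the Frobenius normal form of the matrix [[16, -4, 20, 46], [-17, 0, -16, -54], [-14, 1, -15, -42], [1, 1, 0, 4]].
The invariant factors of A (the non-unit diagonal entries of the Smith normal form of xI - A over ℚ[x]) are (x - 5)(x^3 - 2), each dividing the next. The characteristic polynomial is their product, (x - 5)(x^3 - 2).

The rational canonical form is the block-diagonal matrix of companion matrices C(f_i):
R = [[0, 0, 0, -10], [1, 0, 0, 2], [0, 1, 0, 0], [0, 0, 1, 5]].

Note the characteristic polynomial does not split into linear factors over ℚ, so A has no Jordan form over ℚ; the rational canonical form exists over any field.

R = [[0, 0, 0, -10], [1, 0, 0, 2], [0, 1, 0, 0], [0, 0, 1, 5]]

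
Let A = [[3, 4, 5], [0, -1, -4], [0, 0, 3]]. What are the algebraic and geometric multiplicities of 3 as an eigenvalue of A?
algebraic multiplicity 2, geometric multiplicity 1

The characteristic polynomial is (x - 3)^2(x + 1), so the factor x - 3 appears with exponent 2: the algebraic multiplicity is 2.

rank(A - 3I) = 2, so the eigenspace has dimension 3 - 2 = 1: the geometric multiplicity is 1.

Since 1 < 2, A is not diagonalizable.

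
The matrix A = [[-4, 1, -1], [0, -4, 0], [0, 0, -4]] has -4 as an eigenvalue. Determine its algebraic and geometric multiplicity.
algebraic multiplicity 3, geometric multiplicity 2

The characteristic polynomial is (x + 4)^3, so the factor x + 4 appears with exponent 3: the algebraic multiplicity is 3.

rank(A + 4I) = 1, so the eigenspace has dimension 3 - 1 = 2: the geometric multiplicity is 2.

Since 2 < 3, A is not diagonalizable.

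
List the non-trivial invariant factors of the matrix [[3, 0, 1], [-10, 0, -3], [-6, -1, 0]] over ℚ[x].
(x - 1)^3

The Jordan structure of A has elementary divisors (x - 1)^3. Arranging the block sizes at each eigenvalue in decreasing order and taking row products gives the invariant factors.

Invariant factors (smallest first, each dividing the next): (x - 1)^3.

Check: the last factor (x - 1)^3 is the minimal polynomial, and the product (x - 1)^3 is the characteristic polynomial.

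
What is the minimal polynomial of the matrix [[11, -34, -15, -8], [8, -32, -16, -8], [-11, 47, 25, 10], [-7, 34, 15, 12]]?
The characteristic polynomial factors as (x - 4)^4. The minimal polynomial is ∏(x - λ)^{k_λ} where k_λ is the size of the largest Jordan block at λ.

For λ = 4: rank(A - 4I) = 2, and the largest Jordan block has size 3 (the smallest k with rank((A - 4I)^k) = rank((A - 4I)^(k+1))).

So m_A(x) = (x - 4)^3.

m_A(x) = (x - 4)^3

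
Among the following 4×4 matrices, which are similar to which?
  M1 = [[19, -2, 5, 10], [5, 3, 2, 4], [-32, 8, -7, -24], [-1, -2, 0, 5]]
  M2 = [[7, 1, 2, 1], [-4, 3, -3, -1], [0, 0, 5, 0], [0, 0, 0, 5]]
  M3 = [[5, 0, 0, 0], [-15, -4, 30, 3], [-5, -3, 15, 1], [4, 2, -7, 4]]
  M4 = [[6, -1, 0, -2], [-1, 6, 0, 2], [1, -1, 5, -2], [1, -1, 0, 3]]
2 classes: {M1, M2, M3}, {M4}

Characteristic polynomials: χ_{M1} = (x - 5)^4, χ_{M2} = (x - 5)^4, χ_{M3} = (x - 5)^4, χ_{M4} = (x - 5)^4.

{M1, M2, M3}: invariant factors x - 5, (x - 5)^3.

{M4}: invariant factors x - 5, x - 5, (x - 5)^2.

Matrices are similar if and only if their invariant-factor lists agree; the partition into similarity classes is {M1, M2, M3}, {M4}.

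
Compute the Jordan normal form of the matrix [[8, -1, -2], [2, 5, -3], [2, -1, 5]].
J = [[6, 1, 0], [0, 6, 1], [0, 0, 6]]

The characteristic polynomial is det(xI - A) = (x - 6)^3, so the eigenvalues are 6 (algebraic multiplicity 3).

For λ = 6: rank(A - 6I) = 2, rank((A - 6I)^2) = 1, rank((A - 6I)^3) = 0. The eigenspace has dimension 3 - 2 = 1, so there is 1 Jordan block; the rank sequence gives block sizes [3].

Assembling the blocks gives the Jordan form J above.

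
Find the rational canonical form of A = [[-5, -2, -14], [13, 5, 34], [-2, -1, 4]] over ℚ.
R = [[0, 0, 12], [1, 0, -7], [0, 1, 4]]

The invariant factors of A (the non-unit diagonal entries of the Smith normal form of xI - A over ℚ[x]) are (x - 3)(x^2 - x + 4), each dividing the next. The characteristic polynomial is their product, (x - 3)(x^2 - x + 4).

The rational canonical form is the block-diagonal matrix of companion matrices C(f_i):
R = [[0, 0, 12], [1, 0, -7], [0, 1, 4]].

Note the characteristic polynomial does not split into linear factors over ℚ, so A has no Jordan form over ℚ; the rational canonical form exists over any field.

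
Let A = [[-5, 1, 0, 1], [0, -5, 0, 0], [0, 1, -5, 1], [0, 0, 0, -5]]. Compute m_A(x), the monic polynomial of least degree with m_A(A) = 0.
m_A(x) = (x + 5)^2

The characteristic polynomial factors as (x + 5)^4. The minimal polynomial is ∏(x - λ)^{k_λ} where k_λ is the size of the largest Jordan block at λ.

For λ = -5: rank(A + 5I) = 1, and the largest Jordan block has size 2 (the smallest k with rank((A + 5I)^k) = rank((A + 5I)^(k+1))).

So m_A(x) = (x + 5)^2.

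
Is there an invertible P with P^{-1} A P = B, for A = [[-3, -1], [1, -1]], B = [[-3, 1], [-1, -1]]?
Two matrices over a field are similar if and only if they have the same invariant factors.

Both A and B have characteristic polynomial (x + 2)^2 and minimal polynomial (x + 2)^2. Computing further, both have invariant factors (x + 2)^2. Hence A and B are similar.

Yes.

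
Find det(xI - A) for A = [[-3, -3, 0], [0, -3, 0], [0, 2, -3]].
χ_A(x) = (x + 3)^3

xI - A = [[x + 3, 3, 0], [0, x + 3, 0], [0, -2, x + 3]].

Expanding det(xI - A) along the first row:
det(xI - A) = + (x + 3)·det([[x + 3, 0], [-2, x + 3]]) - (3)·det([[0, 0], [0, x + 3]]) + (0)·det([[0, x + 3], [0, -2]]).

Evaluating gives χ_A(x) = x^3 + 9x^2 + 27x + 27 = (x + 3)^3.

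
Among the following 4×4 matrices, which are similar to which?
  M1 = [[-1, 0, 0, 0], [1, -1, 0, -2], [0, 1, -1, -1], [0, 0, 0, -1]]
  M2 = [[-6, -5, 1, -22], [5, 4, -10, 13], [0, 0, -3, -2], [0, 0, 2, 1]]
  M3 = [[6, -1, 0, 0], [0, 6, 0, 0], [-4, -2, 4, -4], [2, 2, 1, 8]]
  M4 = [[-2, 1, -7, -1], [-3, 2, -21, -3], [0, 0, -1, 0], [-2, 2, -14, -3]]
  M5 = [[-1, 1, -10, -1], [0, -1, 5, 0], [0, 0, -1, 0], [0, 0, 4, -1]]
3 classes: {M1, M2, M5}, {M3}, {M4}

Characteristic polynomials: χ_{M1} = (x + 1)^4, χ_{M2} = (x + 1)^4, χ_{M3} = (x - 6)^4, χ_{M4} = (x + 1)^4, χ_{M5} = (x + 1)^4.

{M1, M2, M5}: invariant factors x + 1, (x + 1)^3.

{M3}: invariant factors (x - 6)^2, (x - 6)^2.

{M4}: invariant factors x + 1, x + 1, (x + 1)^2.

Matrices are similar if and only if their invariant-factor lists agree; the partition into similarity classes is {M1, M2, M5}, {M3}, {M4}.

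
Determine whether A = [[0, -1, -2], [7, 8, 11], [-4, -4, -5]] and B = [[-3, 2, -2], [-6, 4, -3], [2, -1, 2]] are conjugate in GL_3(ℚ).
No.

Both have characteristic polynomial (x - 1)^3, but the minimal polynomial of A is (x - 1)^3 while the minimal polynomial of B is (x - 1)^2. The minimal polynomial is a similarity invariant, so A and B are not similar.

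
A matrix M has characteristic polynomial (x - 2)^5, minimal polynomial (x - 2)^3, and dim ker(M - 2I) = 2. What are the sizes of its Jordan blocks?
λ = 2: algebraic multiplicity 5 (exponent in χ_M), largest block size 3 (exponent in m_M), 2 blocks (geometric multiplicity). These force block sizes [3, 2].

Jordan blocks: (2, 3), (2, 2)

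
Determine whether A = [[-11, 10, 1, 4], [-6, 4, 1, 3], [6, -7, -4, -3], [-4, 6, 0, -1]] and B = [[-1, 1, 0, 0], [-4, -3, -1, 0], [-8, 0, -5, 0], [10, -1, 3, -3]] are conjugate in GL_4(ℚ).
Yes.

Two matrices over a field are similar if and only if they have the same invariant factors.

Both A and B have characteristic polynomial (x + 3)^4 and minimal polynomial (x + 3)^3. Computing further, both have invariant factors x + 3, (x + 3)^3. Hence A and B are similar.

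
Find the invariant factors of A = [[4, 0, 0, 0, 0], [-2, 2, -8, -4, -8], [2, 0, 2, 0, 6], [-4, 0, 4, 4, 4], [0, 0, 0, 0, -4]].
(x - 4)(x - 2), (x - 4)(x - 2)(x + 4)

The Jordan structure of A has elementary divisors (x + 4), (x - 2), (x - 2), (x - 4), (x - 4). Arranging the block sizes at each eigenvalue in decreasing order and taking row products gives the invariant factors.

Invariant factors (smallest first, each dividing the next): (x - 4)(x - 2), (x - 4)(x - 2)(x + 4).

Check: the last factor (x - 4)(x - 2)(x + 4) is the minimal polynomial, and the product (x - 4)^2(x - 2)^2(x + 4) is the characteristic polynomial.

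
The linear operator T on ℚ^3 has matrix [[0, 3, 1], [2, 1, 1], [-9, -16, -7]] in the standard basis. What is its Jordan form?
J = [[-2, 1, 0], [0, -2, 1], [0, 0, -2]]

The characteristic polynomial is det(xI - A) = (x + 2)^3, so the eigenvalues are -2 (algebraic multiplicity 3).

For λ = -2: rank(A + 2I) = 2, rank((A + 2I)^2) = 1, rank((A + 2I)^3) = 0. The eigenspace has dimension 3 - 2 = 1, so there is 1 Jordan block; the rank sequence gives block sizes [3].

Assembling the blocks gives the Jordan form J above.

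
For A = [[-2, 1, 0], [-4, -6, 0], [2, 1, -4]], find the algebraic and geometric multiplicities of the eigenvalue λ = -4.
algebraic multiplicity 3, geometric multiplicity 2

The characteristic polynomial is (x + 4)^3, so the factor x + 4 appears with exponent 3: the algebraic multiplicity is 3.

rank(A + 4I) = 1, so the eigenspace has dimension 3 - 1 = 2: the geometric multiplicity is 2.

Since 2 < 3, A is not diagonalizable.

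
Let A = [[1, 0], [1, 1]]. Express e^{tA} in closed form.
e^{tA} = [[e^{t}, 0], [t*e^{t}, e^{t}]]

A has Jordan form J = [[1, 1], [0, 1]] with A = PJP^{-1}, so e^{tA} = P e^{tJ} P^{-1}.

For a Jordan block J_k(λ), e^{tJ_k(λ)} = e^{λt} · (I + tN + t^2 N^2/2! + ... + t^{k-1} N^{k-1}/(k-1)!) where N is the nilpotent superdiagonal part.

Assembling the blocks and conjugating back gives the entries of e^{tA} as shown above.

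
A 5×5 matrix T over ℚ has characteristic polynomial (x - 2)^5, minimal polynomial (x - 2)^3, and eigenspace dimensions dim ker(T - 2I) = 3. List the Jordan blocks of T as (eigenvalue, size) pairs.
Jordan blocks: (2, 3), (2, 1), (2, 1)

λ = 2: algebraic multiplicity 5 (exponent in χ_T), largest block size 3 (exponent in m_T), 3 blocks (geometric multiplicity). These force block sizes [3, 1, 1].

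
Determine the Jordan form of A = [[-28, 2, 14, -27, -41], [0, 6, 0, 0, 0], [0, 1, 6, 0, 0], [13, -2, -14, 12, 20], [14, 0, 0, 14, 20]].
J = [[-1, 1, 0, 0, 0], [0, -1, 0, 0, 0], [0, 0, 6, 1, 0], [0, 0, 0, 6, 0], [0, 0, 0, 0, 6]]

The characteristic polynomial is det(xI - A) = (x - 6)^3(x + 1)^2, so the eigenvalues are -1 (algebraic multiplicity 2), 6 (algebraic multiplicity 3).

For λ = -1: rank(A + I) = 4, rank((A + I)^2) = 3. The eigenspace has dimension 5 - 4 = 1, so there is 1 Jordan block; the rank sequence gives block sizes [2].

For λ = 6: rank(A - 6I) = 3, rank((A - 6I)^2) = 2. The eigenspace has dimension 5 - 3 = 2, so there are 2 Jordan blocks; the rank sequence gives block sizes [2, 1].

Assembling the blocks gives the Jordan form J above.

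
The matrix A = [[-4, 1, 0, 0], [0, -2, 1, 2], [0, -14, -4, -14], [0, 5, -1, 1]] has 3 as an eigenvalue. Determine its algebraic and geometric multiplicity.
algebraic multiplicity 1, geometric multiplicity 1

The characteristic polynomial is (x - 3)(x + 4)^3, so the factor x - 3 appears with exponent 1: the algebraic multiplicity is 1.

rank(A - 3I) = 3, so the eigenspace has dimension 4 - 3 = 1: the geometric multiplicity is 1.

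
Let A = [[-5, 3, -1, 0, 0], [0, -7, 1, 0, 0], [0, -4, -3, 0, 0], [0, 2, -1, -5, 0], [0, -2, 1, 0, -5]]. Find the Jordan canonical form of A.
The characteristic polynomial is det(xI - A) = (x + 5)^5, so the eigenvalues are -5 (algebraic multiplicity 5).

For λ = -5: rank(A + 5I) = 2, rank((A + 5I)^2) = 1, rank((A + 5I)^3) = 0. The eigenspace has dimension 5 - 2 = 3, so there are 3 Jordan blocks; the rank sequence gives block sizes [3, 1, 1].

Assembling the blocks gives the Jordan form J above.

J = [[-5, 1, 0, 0, 0], [0, -5, 1, 0, 0], [0, 0, -5, 0, 0], [0, 0, 0, -5, 0], [0, 0, 0, 0, -5]]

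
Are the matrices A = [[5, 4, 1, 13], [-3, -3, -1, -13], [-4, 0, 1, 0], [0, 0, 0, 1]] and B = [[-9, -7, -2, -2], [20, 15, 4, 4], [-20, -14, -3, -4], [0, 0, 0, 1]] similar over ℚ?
No.

Both have characteristic polynomial (x - 1)^4, but the minimal polynomial of A is (x - 1)^3 while the minimal polynomial of B is (x - 1)^2. The minimal polynomial is a similarity invariant, so A and B are not similar.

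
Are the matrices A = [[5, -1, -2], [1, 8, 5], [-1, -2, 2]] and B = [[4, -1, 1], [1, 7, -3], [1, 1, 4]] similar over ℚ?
Yes.

Two matrices over a field are similar if and only if they have the same invariant factors.

Both A and B have characteristic polynomial (x - 5)^3 and minimal polynomial (x - 5)^3. Computing further, both have invariant factors (x - 5)^3. Hence A and B are similar.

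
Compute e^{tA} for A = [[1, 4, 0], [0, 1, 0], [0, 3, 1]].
A has Jordan form J = [[1, 1, 0], [0, 1, 0], [0, 0, 1]] with A = PJP^{-1}, so e^{tA} = P e^{tJ} P^{-1}.

For a Jordan block J_k(λ), e^{tJ_k(λ)} = e^{λt} · (I + tN + t^2 N^2/2! + ... + t^{k-1} N^{k-1}/(k-1)!) where N is the nilpotent superdiagonal part.

Assembling the blocks and conjugating back gives the entries of e^{tA} as shown above.

e^{tA} = [[e^{t}, 4*t*e^{t}, 0], [0, e^{t}, 0], [0, 3*t*e^{t}, e^{t}]]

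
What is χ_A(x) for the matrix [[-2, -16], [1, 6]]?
χ_A(x) = (x - 2)^2

xI - A = [[x + 2, 16], [-1, x - 6]].

Expanding det(xI - A) along the first row:
det(xI - A) = + (x + 2)·det([[x - 6]]) - (16)·det([[-1]]).

Evaluating gives χ_A(x) = x^2 - 4x + 4 = (x - 2)^2.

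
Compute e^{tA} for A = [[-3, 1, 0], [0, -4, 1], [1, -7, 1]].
A has Jordan form J = [[-2, 1, 0], [0, -2, 1], [0, 0, -2]] with A = PJP^{-1}, so e^{tA} = P e^{tJ} P^{-1}.

For a Jordan block J_k(λ), e^{tJ_k(λ)} = e^{λt} · (I + tN + t^2 N^2/2! + ... + t^{k-1} N^{k-1}/(k-1)!) where N is the nilpotent superdiagonal part.

Assembling the blocks and conjugating back gives the entries of e^{tA} as shown above.

e^{tA} = [[(t^2/2 - t + 1)*e^{-2*t}, t*(2 - 3*t)*e^{-2*t}/2, t^2*e^{-2*t}/2], [t^2*e^{-2*t}/2, (-3*t^2 - 4*t + 2)*e^{-2*t}/2, t*(t + 2)*e^{-2*t}/2], [t*(t + 1)*e^{-2*t}, t*(-3*t - 7)*e^{-2*t}, (t^2 + 3*t + 1)*e^{-2*t}]]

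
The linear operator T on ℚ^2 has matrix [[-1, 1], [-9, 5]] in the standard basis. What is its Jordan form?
J = [[2, 1], [0, 2]]

The characteristic polynomial is det(xI - A) = (x - 2)^2, so the eigenvalues are 2 (algebraic multiplicity 2).

For λ = 2: rank(A - 2I) = 1, rank((A - 2I)^2) = 0. The eigenspace has dimension 2 - 1 = 1, so there is 1 Jordan block; the rank sequence gives block sizes [2].

Assembling the blocks gives the Jordan form J above.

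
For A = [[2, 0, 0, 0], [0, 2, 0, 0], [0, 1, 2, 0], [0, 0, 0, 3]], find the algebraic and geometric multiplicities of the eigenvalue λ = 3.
algebraic multiplicity 1, geometric multiplicity 1

The characteristic polynomial is (x - 3)(x - 2)^3, so the factor x - 3 appears with exponent 1: the algebraic multiplicity is 1.

rank(A - 3I) = 3, so the eigenspace has dimension 4 - 3 = 1: the geometric multiplicity is 1.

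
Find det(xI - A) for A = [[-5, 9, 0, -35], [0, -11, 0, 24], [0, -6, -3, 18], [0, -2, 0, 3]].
χ_A(x) = (x + 3)^2(x + 5)^2

xI - A = [[x + 5, -9, 0, 35], [0, x + 11, 0, -24], [0, 6, x + 3, -18], [0, 2, 0, x - 3]].

Expanding det(xI - A) along the first row:
det(xI - A) = + (x + 5)·det([[x + 11, 0, -24], [6, x + 3, -18], [2, 0, x - 3]]) - (-9)·det([[0, 0, -24], [0, x + 3, -18], [0, 0, x - 3]]) + (0)·det([[0, x + 11, -24], [0, 6, -18], [0, 2, x - 3]]) - (35)·det([[0, x + 11, 0], [0, 6, x + 3], [0, 2, 0]]).

Evaluating gives χ_A(x) = x^4 + 16x^3 + 94x^2 + 240x + 225 = (x + 3)^2(x + 5)^2.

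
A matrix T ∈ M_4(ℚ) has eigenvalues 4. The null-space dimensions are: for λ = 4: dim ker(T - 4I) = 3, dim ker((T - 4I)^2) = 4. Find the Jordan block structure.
λ = 4: successive nullity increments [3, 1] count blocks of size ≥ k; block sizes are [2, 1, 1].

Jordan blocks: (4, 2), (4, 1), (4, 1)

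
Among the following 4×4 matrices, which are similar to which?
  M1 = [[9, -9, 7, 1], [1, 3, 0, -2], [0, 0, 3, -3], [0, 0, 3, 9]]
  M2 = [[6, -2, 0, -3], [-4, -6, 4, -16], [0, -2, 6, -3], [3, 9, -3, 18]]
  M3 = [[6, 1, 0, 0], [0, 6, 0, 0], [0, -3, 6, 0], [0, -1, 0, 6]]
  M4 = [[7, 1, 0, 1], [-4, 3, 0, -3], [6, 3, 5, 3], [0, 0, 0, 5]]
Characteristic polynomials: χ_{M1} = (x - 6)^4, χ_{M2} = (x - 6)^4, χ_{M3} = (x - 6)^4, χ_{M4} = (x - 5)^4.

{M1, M2}: invariant factors x - 6, (x - 6)^3.

{M3}: invariant factors x - 6, x - 6, (x - 6)^2.

{M4}: invariant factors x - 5, (x - 5)^3.

Matrices are similar if and only if their invariant-factor lists agree; the partition into similarity classes is {M1, M2}, {M3}, {M4}.

3 classes: {M1, M2}, {M3}, {M4}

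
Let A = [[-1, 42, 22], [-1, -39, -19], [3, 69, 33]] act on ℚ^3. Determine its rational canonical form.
The invariant factors of A (the non-unit diagonal entries of the Smith normal form of xI - A over ℚ[x]) are (x + 4)(x^2 + 3x - 6), each dividing the next. The characteristic polynomial is their product, (x + 4)(x^2 + 3x - 6).

The rational canonical form is the block-diagonal matrix of companion matrices C(f_i):
R = [[0, 0, 24], [1, 0, -6], [0, 1, -7]].

Note the characteristic polynomial does not split into linear factors over ℚ, so A has no Jordan form over ℚ; the rational canonical form exists over any field.

R = [[0, 0, 24], [1, 0, -6], [0, 1, -7]]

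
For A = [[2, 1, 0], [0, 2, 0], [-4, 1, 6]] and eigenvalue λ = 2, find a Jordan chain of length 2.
v_1 = [[0, 1, 0]]^T, v_2 = [[1, 0, 1]]^T

We seek v_1 ∈ ker((A - 2I)^2) \ ker(A - 2I), then set v_{i+1} = (A - 2I) v_i.

One such chain is v_1 = [[0, 1, 0]]^T, v_2 = [[1, 0, 1]]^T. Check: (A - 2I) v_2 = [[0, 0, 0]]^T = 0.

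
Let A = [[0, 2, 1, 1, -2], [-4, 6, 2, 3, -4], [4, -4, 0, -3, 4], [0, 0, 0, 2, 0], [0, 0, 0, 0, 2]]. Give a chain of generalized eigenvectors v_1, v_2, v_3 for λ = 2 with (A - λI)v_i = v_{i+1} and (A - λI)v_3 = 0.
v_1 = [[1, 1, -1, 1, 0]]^T, v_2 = [[0, 1, -1, 0, 0]]^T, v_3 = [[1, 2, -2, 0, 0]]^T

We seek v_1 ∈ ker((A - 2I)^3) \ ker((A - 2I)^2), then set v_{i+1} = (A - 2I) v_i.

One such chain is v_1 = [[1, 1, -1, 1, 0]]^T, v_2 = [[0, 1, -1, 0, 0]]^T, v_3 = [[1, 2, -2, 0, 0]]^T. Check: (A - 2I) v_3 = [[0, 0, 0, 0, 0]]^T = 0.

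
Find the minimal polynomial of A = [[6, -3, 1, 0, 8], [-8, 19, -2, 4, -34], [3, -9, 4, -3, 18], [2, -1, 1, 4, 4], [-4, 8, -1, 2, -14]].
The characteristic polynomial factors as (x - 4)^4(x - 3). The minimal polynomial is ∏(x - λ)^{k_λ} where k_λ is the size of the largest Jordan block at λ.

For λ = 3: rank(A - 3I) = 4, and the largest Jordan block has size 1 (the smallest k with rank((A - 3I)^k) = rank((A - 3I)^(k+1))).
For λ = 4: rank(A - 4I) = 3, and the largest Jordan block has size 3 (the smallest k with rank((A - 4I)^k) = rank((A - 4I)^(k+1))).

So m_A(x) = (x - 4)^3(x - 3).

m_A(x) = (x - 4)^3(x - 3)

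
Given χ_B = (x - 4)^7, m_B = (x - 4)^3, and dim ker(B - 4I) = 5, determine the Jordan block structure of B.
Jordan blocks: (4, 3), (4, 1), (4, 1), (4, 1), (4, 1)

λ = 4: algebraic multiplicity 7 (exponent in χ_B), largest block size 3 (exponent in m_B), 5 blocks (geometric multiplicity). These force block sizes [3, 1, 1, 1, 1].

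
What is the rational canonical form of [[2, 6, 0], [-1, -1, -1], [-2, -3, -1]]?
R = [[0, 0, 2], [1, 0, 0], [0, 1, 0]]

The invariant factors of A (the non-unit diagonal entries of the Smith normal form of xI - A over ℚ[x]) are x^3 - 2, each dividing the next. The characteristic polynomial is their product, x^3 - 2.

The rational canonical form is the block-diagonal matrix of companion matrices C(f_i):
R = [[0, 0, 2], [1, 0, 0], [0, 1, 0]].

Note the characteristic polynomial does not split into linear factors over ℚ, so A has no Jordan form over ℚ; the rational canonical form exists over any field.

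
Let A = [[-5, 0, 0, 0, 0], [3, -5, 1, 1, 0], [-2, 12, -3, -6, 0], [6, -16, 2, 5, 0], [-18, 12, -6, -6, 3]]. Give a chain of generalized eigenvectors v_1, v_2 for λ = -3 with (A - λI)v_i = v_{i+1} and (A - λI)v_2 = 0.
v_1 = [[0, 0, 1, 0, 1]]^T, v_2 = [[0, 1, 0, 2, 0]]^T

We seek v_1 ∈ ker((A + 3I)^2) \ ker(A + 3I), then set v_{i+1} = (A + 3I) v_i.

One such chain is v_1 = [[0, 0, 1, 0, 1]]^T, v_2 = [[0, 1, 0, 2, 0]]^T. Check: (A + 3I) v_2 = [[0, 0, 0, 0, 0]]^T = 0.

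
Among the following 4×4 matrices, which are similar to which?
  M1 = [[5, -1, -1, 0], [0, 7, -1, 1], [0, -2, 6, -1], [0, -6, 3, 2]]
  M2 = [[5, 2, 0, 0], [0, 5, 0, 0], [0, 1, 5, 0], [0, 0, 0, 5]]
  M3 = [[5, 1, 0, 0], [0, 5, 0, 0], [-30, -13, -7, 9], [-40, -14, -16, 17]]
2 classes: {M1, M3}, {M2}

Characteristic polynomials: χ_{M1} = (x - 5)^4, χ_{M2} = (x - 5)^4, χ_{M3} = (x - 5)^4.

{M1, M3}: invariant factors (x - 5)^2, (x - 5)^2.

{M2}: invariant factors x - 5, x - 5, (x - 5)^2.

Matrices are similar if and only if their invariant-factor lists agree; the partition into similarity classes is {M1, M3}, {M2}.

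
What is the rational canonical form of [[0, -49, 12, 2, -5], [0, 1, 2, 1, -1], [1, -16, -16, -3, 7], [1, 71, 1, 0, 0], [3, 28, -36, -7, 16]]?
The invariant factors of A (the non-unit diagonal entries of the Smith normal form of xI - A over ℚ[x]) are (x + 5)(x^2 - 3x + 5)^2, each dividing the next. The characteristic polynomial is their product, (x + 5)(x^2 - 3x + 5)^2.

The rational canonical form is the block-diagonal matrix of companion matrices C(f_i):
R = [[0, 0, 0, 0, -125], [1, 0, 0, 0, 125], [0, 1, 0, 0, -65], [0, 0, 1, 0, 11], [0, 0, 0, 1, 1]].

Note the characteristic polynomial does not split into linear factors over ℚ, so A has no Jordan form over ℚ; the rational canonical form exists over any field.

R = [[0, 0, 0, 0, -125], [1, 0, 0, 0, 125], [0, 1, 0, 0, -65], [0, 0, 1, 0, 11], [0, 0, 0, 1, 1]]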